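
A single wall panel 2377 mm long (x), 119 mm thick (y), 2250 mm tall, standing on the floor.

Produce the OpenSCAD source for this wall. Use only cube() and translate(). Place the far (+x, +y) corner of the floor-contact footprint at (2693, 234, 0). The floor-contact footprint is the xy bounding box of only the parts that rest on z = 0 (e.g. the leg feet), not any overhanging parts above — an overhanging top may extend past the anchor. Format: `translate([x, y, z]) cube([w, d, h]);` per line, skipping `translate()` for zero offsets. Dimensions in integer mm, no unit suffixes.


translate([316, 115, 0]) cube([2377, 119, 2250]);


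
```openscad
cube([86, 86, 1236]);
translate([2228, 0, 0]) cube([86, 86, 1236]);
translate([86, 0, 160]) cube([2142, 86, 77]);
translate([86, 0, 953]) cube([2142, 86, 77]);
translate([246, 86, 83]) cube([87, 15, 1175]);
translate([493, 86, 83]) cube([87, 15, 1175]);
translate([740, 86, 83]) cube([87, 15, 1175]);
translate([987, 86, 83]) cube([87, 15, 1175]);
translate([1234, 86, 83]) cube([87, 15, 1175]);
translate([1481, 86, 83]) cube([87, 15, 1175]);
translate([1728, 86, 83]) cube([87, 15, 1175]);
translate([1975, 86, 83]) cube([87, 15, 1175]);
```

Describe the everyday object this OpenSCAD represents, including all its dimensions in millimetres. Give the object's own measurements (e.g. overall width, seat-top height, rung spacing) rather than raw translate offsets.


A fence section. Two 86×86 mm posts, 1236 mm tall, stand on the floor with a clear span of 2142 mm between their inner faces. Two horizontal rails of 86×77 mm section span the gap between the posts with their undersides at z = 160 mm and z = 953 mm, flush with the posts' −y face. 8 pickets, each 87 mm wide, 15 mm thick and 1175 mm tall, are fixed to the +y face of the rails with their bottoms at z = 83 mm, spaced across the span with a 160 mm gap after the −x post and between neighbouring pickets, with 166 mm left before the +x post.


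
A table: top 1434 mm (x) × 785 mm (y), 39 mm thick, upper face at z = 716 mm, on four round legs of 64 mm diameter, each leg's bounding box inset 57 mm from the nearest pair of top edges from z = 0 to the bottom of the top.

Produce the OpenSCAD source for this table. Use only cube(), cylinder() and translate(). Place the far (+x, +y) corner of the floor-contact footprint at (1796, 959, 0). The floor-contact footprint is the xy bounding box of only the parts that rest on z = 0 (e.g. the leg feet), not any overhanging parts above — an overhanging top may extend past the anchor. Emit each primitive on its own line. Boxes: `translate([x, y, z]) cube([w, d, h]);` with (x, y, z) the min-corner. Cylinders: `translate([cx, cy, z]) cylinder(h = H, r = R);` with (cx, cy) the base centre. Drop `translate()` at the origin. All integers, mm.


translate([419, 231, 677]) cube([1434, 785, 39]);
translate([508, 320, 0]) cylinder(h = 677, r = 32);
translate([1764, 320, 0]) cylinder(h = 677, r = 32);
translate([508, 927, 0]) cylinder(h = 677, r = 32);
translate([1764, 927, 0]) cylinder(h = 677, r = 32);


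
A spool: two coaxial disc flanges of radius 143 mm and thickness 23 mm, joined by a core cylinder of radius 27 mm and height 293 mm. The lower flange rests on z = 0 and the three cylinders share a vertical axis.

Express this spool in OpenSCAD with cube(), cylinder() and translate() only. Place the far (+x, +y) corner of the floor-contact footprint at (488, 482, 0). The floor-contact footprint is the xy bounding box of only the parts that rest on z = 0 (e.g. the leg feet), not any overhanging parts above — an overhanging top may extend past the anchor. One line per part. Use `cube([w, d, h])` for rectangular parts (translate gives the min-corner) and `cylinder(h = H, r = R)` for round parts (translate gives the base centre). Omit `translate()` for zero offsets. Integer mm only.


translate([345, 339, 0]) cylinder(h = 23, r = 143);
translate([345, 339, 23]) cylinder(h = 293, r = 27);
translate([345, 339, 316]) cylinder(h = 23, r = 143);


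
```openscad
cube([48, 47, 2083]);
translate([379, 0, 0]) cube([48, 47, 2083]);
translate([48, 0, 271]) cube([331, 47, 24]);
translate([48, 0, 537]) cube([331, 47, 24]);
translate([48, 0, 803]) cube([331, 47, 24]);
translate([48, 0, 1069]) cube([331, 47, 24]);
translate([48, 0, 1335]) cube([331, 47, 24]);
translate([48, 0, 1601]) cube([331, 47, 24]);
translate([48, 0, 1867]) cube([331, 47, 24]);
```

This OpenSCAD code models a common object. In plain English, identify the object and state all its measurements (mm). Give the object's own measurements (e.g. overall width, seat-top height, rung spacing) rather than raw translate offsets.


A straight ladder. Two 48×47 mm vertical rails, 2083 mm tall, stand 427 mm apart (outside-to-outside) with their front faces coplanar on the −y side. 7 rungs, each 47 mm deep and 24 mm tall, span between the inner faces of the rails, front faces flush with the rails. The lowest rung's underside is at z = 271 mm and rungs are spaced 266 mm apart (underside to underside).


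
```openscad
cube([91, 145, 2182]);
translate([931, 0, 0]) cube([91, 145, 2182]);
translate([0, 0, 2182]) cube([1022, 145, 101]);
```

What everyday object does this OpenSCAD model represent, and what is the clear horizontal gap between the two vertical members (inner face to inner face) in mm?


A door frame. The clear opening width is 840 mm.

Two 2182 mm tall posts with a header on top — a door frame. The left jamb is 91 mm wide at x = 0; the right jamb starts at x = 931. The clear opening is 931 − 91 = 840 mm.


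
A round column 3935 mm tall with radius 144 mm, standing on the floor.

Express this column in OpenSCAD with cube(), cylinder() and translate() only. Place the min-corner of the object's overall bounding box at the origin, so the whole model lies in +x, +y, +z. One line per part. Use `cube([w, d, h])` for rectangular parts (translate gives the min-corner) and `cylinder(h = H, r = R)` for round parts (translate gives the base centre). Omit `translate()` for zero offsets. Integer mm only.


translate([144, 144, 0]) cylinder(h = 3935, r = 144);


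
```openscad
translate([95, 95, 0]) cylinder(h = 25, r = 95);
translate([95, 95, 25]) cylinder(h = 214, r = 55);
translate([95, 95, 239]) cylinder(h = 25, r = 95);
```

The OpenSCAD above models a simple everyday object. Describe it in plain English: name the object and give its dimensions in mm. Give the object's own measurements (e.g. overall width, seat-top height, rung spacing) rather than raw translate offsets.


A spool: two coaxial disc flanges of radius 95 mm and thickness 25 mm, joined by a core cylinder of radius 55 mm and height 214 mm. The lower flange rests on z = 0 and the three cylinders share a vertical axis.


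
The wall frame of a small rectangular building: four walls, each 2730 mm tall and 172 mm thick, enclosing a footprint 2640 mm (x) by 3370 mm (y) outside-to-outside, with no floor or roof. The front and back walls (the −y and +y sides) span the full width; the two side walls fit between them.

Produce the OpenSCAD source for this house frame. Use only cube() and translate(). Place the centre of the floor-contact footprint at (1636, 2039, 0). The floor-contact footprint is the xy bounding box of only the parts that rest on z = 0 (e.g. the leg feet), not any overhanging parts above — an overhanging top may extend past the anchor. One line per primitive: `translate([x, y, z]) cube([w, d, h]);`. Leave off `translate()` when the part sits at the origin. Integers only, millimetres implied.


translate([316, 354, 0]) cube([2640, 172, 2730]);
translate([316, 3552, 0]) cube([2640, 172, 2730]);
translate([316, 526, 0]) cube([172, 3026, 2730]);
translate([2784, 526, 0]) cube([172, 3026, 2730]);


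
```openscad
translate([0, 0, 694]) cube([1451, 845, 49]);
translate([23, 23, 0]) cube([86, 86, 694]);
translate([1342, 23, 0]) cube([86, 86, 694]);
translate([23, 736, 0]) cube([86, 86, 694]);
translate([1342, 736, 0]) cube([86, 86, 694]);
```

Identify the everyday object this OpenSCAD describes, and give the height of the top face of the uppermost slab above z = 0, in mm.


A table. The table height is 743 mm.

A 1451×845×49 slab sits at z = 694 on four 86 mm square posts — a table. The top surface is at 694 + 49 = 743 mm.


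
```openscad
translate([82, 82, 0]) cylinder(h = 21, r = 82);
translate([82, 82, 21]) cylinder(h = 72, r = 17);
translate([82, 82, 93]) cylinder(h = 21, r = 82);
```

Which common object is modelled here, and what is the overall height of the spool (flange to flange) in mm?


A spool. The overall height is 114 mm.

Three coaxial cylinders, large–small–large — a spool. Two 21 mm flanges and a 72 mm core give 21 + 72 + 21 = 114 mm.


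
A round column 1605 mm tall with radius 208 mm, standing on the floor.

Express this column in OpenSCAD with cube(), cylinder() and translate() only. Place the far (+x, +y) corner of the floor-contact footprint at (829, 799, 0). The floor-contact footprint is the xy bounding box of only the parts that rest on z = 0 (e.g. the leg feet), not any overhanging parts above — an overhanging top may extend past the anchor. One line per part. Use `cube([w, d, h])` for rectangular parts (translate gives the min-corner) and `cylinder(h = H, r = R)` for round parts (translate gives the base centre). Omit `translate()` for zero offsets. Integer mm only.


translate([621, 591, 0]) cylinder(h = 1605, r = 208);


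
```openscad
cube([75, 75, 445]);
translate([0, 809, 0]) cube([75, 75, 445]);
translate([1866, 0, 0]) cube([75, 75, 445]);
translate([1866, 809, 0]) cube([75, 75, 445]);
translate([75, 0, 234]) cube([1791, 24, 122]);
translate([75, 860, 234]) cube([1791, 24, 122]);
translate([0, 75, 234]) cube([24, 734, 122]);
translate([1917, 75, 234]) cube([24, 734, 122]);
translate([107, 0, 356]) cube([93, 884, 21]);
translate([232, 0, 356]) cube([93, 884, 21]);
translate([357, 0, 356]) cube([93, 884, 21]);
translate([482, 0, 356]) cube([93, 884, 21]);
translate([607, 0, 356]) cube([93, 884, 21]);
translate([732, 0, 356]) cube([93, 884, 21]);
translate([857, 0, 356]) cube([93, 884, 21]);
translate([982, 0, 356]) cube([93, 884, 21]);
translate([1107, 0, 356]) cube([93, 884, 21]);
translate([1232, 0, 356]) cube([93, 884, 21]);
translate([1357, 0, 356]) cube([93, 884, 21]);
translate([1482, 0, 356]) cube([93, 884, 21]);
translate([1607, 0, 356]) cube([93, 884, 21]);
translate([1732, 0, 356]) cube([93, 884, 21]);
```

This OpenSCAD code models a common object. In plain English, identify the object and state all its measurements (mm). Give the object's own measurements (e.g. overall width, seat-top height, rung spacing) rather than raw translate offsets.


A bed frame 1941 mm long (x) by 884 mm wide (y). Four 75×75 mm corner posts, 445 mm tall, at the corners of the footprint. Four rails of 24 mm thickness and 122 mm height run between adjacent posts with their undersides at z = 234 mm, their outer faces flush with the outside of the frame (the two x-running rails run between the posts' inner faces; the two y-running rails run between the posts' inner faces). 14 slats, each 93 mm wide (x) and 21 mm thick, lie across the top of the two x-running rails, running the full 884 mm width of the frame in y; along x they sit between the end posts with a 32 mm gap after the −x posts and between neighbouring slats, leaving 41 mm before the +x posts.


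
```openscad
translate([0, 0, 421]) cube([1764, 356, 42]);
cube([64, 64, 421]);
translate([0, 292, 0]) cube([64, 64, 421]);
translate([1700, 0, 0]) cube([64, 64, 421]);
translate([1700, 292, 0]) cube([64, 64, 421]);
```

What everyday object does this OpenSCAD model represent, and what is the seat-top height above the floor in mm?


A bench. The seat-top height is 463 mm.

A long slab on four corner posts — a bench. The slab sits at z = 421 with thickness 42, so the top is 421 + 42 = 463 mm.


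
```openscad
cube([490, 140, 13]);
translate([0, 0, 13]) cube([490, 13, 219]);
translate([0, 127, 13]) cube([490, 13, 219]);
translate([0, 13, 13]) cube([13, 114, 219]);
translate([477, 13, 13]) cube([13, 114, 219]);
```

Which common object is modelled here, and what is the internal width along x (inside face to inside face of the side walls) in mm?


An open box. The internal width is 464 mm.

A 490×140 base slab with four walls standing on it — an open box. The base is 490 mm wide and the walls are 13 mm thick, so the internal width is 490 − 2 × 13 = 464 mm.


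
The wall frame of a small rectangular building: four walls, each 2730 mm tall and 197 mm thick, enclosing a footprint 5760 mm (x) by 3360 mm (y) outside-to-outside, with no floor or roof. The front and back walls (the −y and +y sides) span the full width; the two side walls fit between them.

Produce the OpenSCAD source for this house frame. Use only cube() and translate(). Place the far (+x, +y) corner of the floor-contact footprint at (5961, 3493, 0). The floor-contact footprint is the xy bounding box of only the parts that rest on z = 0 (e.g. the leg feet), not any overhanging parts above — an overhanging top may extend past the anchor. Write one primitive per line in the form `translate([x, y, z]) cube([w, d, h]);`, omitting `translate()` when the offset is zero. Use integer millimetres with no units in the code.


translate([201, 133, 0]) cube([5760, 197, 2730]);
translate([201, 3296, 0]) cube([5760, 197, 2730]);
translate([201, 330, 0]) cube([197, 2966, 2730]);
translate([5764, 330, 0]) cube([197, 2966, 2730]);


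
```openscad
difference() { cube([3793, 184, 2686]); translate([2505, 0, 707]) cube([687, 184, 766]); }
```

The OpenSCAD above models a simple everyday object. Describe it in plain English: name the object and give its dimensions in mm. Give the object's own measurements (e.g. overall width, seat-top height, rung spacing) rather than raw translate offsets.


A wall 3793 mm long (x), 184 mm thick (y), 2686 mm tall, with a rectangular window opening cut through it. The opening is 687 mm wide and 766 mm tall; its sill is at z = 707 mm and its near (−x) edge is 2505 mm from the wall's −x end. The opening passes through the full wall thickness.


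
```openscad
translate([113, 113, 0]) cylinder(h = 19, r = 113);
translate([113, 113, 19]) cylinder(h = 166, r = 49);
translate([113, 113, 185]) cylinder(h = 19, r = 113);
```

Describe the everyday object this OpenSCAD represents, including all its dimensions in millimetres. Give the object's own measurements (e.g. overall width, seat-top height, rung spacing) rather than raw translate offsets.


A spool: two coaxial disc flanges of radius 113 mm and thickness 19 mm, joined by a core cylinder of radius 49 mm and height 166 mm. The lower flange rests on z = 0 and the three cylinders share a vertical axis.


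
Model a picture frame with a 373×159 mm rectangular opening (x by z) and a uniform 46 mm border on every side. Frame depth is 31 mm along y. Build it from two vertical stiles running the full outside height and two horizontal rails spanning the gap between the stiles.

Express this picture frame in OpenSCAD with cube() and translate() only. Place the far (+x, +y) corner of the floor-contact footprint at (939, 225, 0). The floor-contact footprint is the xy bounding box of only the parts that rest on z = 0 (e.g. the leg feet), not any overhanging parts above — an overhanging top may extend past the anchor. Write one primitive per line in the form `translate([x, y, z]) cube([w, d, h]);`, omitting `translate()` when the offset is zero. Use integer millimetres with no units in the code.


translate([474, 194, 0]) cube([46, 31, 251]);
translate([893, 194, 0]) cube([46, 31, 251]);
translate([520, 194, 0]) cube([373, 31, 46]);
translate([520, 194, 205]) cube([373, 31, 46]);


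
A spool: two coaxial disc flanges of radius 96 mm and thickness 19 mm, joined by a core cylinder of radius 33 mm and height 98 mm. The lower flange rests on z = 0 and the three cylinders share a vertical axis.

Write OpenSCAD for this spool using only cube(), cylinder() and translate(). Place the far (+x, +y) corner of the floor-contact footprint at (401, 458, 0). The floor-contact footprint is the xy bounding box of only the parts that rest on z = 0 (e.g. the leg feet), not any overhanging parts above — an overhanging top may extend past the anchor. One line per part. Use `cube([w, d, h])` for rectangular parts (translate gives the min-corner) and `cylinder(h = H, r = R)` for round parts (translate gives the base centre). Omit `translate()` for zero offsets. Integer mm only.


translate([305, 362, 0]) cylinder(h = 19, r = 96);
translate([305, 362, 19]) cylinder(h = 98, r = 33);
translate([305, 362, 117]) cylinder(h = 19, r = 96);


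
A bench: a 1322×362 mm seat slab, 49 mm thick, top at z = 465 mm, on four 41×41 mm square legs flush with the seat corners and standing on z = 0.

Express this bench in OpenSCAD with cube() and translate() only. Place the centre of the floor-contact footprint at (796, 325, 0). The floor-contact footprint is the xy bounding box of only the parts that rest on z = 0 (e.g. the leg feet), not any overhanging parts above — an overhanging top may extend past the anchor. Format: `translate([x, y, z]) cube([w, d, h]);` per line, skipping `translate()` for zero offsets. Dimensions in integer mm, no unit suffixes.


translate([135, 144, 416]) cube([1322, 362, 49]);
translate([135, 144, 0]) cube([41, 41, 416]);
translate([135, 465, 0]) cube([41, 41, 416]);
translate([1416, 144, 0]) cube([41, 41, 416]);
translate([1416, 465, 0]) cube([41, 41, 416]);


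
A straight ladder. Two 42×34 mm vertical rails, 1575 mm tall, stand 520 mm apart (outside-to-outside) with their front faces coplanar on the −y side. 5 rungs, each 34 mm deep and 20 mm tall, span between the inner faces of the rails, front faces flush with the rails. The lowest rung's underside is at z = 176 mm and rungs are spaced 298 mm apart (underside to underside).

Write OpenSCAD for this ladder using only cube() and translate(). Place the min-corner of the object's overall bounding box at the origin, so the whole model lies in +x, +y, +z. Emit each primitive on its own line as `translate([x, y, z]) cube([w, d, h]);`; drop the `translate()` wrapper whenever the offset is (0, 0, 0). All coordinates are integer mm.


cube([42, 34, 1575]);
translate([478, 0, 0]) cube([42, 34, 1575]);
translate([42, 0, 176]) cube([436, 34, 20]);
translate([42, 0, 474]) cube([436, 34, 20]);
translate([42, 0, 772]) cube([436, 34, 20]);
translate([42, 0, 1070]) cube([436, 34, 20]);
translate([42, 0, 1368]) cube([436, 34, 20]);


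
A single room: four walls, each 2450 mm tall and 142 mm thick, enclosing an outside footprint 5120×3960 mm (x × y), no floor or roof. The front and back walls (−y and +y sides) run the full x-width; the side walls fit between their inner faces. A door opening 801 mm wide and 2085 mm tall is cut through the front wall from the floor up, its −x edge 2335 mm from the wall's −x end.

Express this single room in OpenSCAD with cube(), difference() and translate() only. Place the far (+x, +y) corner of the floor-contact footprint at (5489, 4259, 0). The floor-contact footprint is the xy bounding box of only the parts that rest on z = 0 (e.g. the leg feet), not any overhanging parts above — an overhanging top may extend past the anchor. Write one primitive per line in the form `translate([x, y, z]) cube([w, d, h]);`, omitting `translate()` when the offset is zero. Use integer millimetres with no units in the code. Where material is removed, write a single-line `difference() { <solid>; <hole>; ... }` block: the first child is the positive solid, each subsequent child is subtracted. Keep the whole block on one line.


difference() { translate([369, 299, 0]) cube([5120, 142, 2450]); translate([2704, 299, 0]) cube([801, 142, 2085]); }
translate([369, 4117, 0]) cube([5120, 142, 2450]);
translate([369, 441, 0]) cube([142, 3676, 2450]);
translate([5347, 441, 0]) cube([142, 3676, 2450]);


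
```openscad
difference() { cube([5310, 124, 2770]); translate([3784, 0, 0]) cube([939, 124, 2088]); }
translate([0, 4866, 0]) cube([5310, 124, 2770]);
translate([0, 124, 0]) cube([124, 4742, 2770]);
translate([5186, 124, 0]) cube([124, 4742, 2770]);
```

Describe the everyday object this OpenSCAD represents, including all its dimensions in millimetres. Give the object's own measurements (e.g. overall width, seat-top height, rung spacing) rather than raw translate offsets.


A single room: four walls, each 2770 mm tall and 124 mm thick, enclosing an outside footprint 5310×4990 mm (x × y), no floor or roof. The front and back walls (−y and +y sides) run the full x-width; the side walls fit between their inner faces. A door opening 939 mm wide and 2088 mm tall is cut through the front wall from the floor up, its −x edge 3784 mm from the wall's −x end.


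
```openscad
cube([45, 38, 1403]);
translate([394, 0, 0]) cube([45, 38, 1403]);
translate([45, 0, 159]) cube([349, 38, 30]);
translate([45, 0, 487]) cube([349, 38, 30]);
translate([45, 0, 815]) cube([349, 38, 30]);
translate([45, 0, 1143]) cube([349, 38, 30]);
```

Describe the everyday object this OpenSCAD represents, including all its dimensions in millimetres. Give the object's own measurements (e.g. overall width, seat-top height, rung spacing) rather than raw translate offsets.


A straight ladder. Two 45×38 mm vertical rails, 1403 mm tall, stand 439 mm apart (outside-to-outside) with their front faces coplanar on the −y side. 4 rungs, each 38 mm deep and 30 mm tall, span between the inner faces of the rails, front faces flush with the rails. The lowest rung's underside is at z = 159 mm and rungs are spaced 328 mm apart (underside to underside).


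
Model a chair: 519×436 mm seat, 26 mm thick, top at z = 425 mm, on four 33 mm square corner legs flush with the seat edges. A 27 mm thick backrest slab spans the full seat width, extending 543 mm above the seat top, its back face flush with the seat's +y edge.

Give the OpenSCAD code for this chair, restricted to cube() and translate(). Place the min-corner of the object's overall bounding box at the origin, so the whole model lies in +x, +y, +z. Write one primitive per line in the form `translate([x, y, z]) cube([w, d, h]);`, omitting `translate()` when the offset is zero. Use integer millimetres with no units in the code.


translate([0, 0, 399]) cube([519, 436, 26]);
cube([33, 33, 399]);
translate([486, 0, 0]) cube([33, 33, 399]);
translate([0, 403, 0]) cube([33, 33, 399]);
translate([486, 403, 0]) cube([33, 33, 399]);
translate([0, 409, 425]) cube([519, 27, 543]);


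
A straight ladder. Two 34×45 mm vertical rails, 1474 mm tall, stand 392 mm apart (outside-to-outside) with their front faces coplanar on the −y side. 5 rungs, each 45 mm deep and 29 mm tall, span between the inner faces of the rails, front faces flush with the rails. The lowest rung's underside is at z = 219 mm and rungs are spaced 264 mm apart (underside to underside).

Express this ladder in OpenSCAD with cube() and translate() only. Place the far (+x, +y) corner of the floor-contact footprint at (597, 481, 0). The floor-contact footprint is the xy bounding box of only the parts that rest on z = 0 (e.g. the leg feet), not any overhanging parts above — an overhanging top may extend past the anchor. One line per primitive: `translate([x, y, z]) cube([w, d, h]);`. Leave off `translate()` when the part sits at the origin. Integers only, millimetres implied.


translate([205, 436, 0]) cube([34, 45, 1474]);
translate([563, 436, 0]) cube([34, 45, 1474]);
translate([239, 436, 219]) cube([324, 45, 29]);
translate([239, 436, 483]) cube([324, 45, 29]);
translate([239, 436, 747]) cube([324, 45, 29]);
translate([239, 436, 1011]) cube([324, 45, 29]);
translate([239, 436, 1275]) cube([324, 45, 29]);


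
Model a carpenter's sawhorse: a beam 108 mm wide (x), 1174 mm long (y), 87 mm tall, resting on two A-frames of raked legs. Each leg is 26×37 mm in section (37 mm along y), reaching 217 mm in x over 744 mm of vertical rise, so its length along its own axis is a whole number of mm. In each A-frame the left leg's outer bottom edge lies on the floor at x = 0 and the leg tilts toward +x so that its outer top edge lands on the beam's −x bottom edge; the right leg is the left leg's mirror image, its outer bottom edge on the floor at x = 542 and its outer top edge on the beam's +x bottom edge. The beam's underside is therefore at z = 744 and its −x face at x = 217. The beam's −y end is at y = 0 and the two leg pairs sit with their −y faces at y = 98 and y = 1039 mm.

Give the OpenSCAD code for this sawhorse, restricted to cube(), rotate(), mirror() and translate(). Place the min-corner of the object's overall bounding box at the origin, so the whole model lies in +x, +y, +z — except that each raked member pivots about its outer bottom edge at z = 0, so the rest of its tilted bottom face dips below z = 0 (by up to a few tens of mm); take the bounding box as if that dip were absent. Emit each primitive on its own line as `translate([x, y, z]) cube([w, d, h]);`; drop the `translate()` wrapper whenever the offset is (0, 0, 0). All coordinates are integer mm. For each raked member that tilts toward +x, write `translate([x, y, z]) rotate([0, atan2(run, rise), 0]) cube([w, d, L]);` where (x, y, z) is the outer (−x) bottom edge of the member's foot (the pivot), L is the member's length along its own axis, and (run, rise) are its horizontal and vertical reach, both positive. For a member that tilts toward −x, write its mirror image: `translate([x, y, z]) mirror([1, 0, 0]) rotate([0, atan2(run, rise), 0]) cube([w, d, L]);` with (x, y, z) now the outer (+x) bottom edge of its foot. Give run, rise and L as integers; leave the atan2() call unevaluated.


translate([217, 0, 744]) cube([108, 1174, 87]);
translate([0, 98, 0]) rotate([0, atan2(217, 744), 0]) cube([26, 37, 775]);
translate([542, 98, 0]) mirror([1, 0, 0]) rotate([0, atan2(217, 744), 0]) cube([26, 37, 775]);
translate([0, 1039, 0]) rotate([0, atan2(217, 744), 0]) cube([26, 37, 775]);
translate([542, 1039, 0]) mirror([1, 0, 0]) rotate([0, atan2(217, 744), 0]) cube([26, 37, 775]);


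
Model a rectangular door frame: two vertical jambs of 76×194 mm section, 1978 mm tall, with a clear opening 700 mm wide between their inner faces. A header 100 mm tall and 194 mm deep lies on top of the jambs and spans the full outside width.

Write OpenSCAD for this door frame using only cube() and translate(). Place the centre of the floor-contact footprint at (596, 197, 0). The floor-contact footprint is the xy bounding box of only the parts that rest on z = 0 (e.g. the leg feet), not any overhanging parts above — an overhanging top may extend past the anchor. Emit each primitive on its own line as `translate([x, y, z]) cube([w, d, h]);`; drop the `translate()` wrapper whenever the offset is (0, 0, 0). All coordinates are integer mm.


translate([170, 100, 0]) cube([76, 194, 1978]);
translate([946, 100, 0]) cube([76, 194, 1978]);
translate([170, 100, 1978]) cube([852, 194, 100]);


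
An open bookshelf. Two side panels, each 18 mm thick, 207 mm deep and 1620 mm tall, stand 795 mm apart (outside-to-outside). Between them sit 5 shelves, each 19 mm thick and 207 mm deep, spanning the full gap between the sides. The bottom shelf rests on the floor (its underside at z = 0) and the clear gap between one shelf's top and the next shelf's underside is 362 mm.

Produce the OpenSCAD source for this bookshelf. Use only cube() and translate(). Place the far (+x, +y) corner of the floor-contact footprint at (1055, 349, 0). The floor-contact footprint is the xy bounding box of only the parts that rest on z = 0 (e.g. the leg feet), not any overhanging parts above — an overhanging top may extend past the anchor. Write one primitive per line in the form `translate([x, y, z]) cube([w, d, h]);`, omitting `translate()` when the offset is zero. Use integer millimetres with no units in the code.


translate([260, 142, 0]) cube([18, 207, 1620]);
translate([1037, 142, 0]) cube([18, 207, 1620]);
translate([278, 142, 0]) cube([759, 207, 19]);
translate([278, 142, 381]) cube([759, 207, 19]);
translate([278, 142, 762]) cube([759, 207, 19]);
translate([278, 142, 1143]) cube([759, 207, 19]);
translate([278, 142, 1524]) cube([759, 207, 19]);


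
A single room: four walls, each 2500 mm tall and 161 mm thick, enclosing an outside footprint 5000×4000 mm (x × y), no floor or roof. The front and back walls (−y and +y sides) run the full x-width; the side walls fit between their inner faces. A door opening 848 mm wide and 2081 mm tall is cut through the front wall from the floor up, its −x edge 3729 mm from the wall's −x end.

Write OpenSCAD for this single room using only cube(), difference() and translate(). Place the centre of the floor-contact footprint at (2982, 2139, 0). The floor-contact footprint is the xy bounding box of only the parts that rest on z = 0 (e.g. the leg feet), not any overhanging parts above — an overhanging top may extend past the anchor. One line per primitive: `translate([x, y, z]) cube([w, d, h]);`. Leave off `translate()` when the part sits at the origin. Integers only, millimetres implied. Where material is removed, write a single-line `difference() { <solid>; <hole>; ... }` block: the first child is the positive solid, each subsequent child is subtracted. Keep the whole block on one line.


difference() { translate([482, 139, 0]) cube([5000, 161, 2500]); translate([4211, 139, 0]) cube([848, 161, 2081]); }
translate([482, 3978, 0]) cube([5000, 161, 2500]);
translate([482, 300, 0]) cube([161, 3678, 2500]);
translate([5321, 300, 0]) cube([161, 3678, 2500]);


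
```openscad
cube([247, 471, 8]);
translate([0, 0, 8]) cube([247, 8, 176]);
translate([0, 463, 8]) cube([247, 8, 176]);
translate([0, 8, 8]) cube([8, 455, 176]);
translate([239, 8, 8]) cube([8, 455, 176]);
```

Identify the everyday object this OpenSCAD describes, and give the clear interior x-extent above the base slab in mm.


An open box. The internal width is 231 mm.

A 247×471 base slab with four walls standing on it — an open box. The base is 247 mm wide and the walls are 8 mm thick, so the internal width is 247 − 2 × 8 = 231 mm.


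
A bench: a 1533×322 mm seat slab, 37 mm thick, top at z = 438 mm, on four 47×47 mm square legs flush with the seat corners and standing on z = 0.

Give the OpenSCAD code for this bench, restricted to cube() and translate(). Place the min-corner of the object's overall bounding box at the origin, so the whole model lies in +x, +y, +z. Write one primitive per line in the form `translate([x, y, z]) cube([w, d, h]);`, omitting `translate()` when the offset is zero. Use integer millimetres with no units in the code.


// leg_h = 438 − 37 = 401
translate([0, 0, 401]) cube([1533, 322, 37]);
cube([47, 47, 401]);
translate([0, 275, 0]) cube([47, 47, 401]);
translate([1486, 0, 0]) cube([47, 47, 401]);
translate([1486, 275, 0]) cube([47, 47, 401]);


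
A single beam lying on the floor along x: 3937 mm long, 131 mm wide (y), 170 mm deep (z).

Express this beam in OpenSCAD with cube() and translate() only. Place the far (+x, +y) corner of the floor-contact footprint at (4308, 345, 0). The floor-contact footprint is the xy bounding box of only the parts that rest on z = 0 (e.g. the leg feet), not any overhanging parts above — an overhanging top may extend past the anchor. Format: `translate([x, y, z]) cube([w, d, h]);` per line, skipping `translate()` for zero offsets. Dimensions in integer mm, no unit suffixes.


translate([371, 214, 0]) cube([3937, 131, 170]);


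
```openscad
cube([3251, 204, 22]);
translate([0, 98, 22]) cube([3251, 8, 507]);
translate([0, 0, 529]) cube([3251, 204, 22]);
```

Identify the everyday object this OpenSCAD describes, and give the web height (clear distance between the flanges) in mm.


An I-beam. The web height is 507 mm.

Two wide flanges with a thin centred web — an I-beam. Overall 551 mm minus two 22 mm flanges gives a web of 551 − 2·22 = 507 mm.


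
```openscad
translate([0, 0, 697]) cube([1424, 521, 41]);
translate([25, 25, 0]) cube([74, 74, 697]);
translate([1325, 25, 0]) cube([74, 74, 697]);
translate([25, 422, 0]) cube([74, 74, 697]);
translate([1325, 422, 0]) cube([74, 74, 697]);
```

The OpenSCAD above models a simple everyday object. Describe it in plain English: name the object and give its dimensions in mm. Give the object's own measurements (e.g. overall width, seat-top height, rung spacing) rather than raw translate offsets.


A table: top 1424 mm (x) × 521 mm (y), 41 mm thick, upper face at z = 738 mm, on four 74×74 mm square legs, each inset 25 mm from the nearest pair of top edges from z = 0 to the bottom of the top.


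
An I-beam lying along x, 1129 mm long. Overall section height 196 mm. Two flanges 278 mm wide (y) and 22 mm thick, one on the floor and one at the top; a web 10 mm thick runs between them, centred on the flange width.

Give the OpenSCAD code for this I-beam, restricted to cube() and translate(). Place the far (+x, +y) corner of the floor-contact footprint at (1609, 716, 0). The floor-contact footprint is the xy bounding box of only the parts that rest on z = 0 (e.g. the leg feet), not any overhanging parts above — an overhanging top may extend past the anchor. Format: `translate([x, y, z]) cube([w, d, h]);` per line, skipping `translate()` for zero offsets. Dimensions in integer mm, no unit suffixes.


translate([480, 438, 0]) cube([1129, 278, 22]);
translate([480, 572, 22]) cube([1129, 10, 152]);
translate([480, 438, 174]) cube([1129, 278, 22]);


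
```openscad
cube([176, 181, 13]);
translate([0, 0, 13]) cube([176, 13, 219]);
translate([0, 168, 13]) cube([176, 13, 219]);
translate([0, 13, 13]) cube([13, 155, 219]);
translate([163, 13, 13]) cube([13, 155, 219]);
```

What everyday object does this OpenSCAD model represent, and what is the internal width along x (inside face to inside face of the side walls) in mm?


An open box. The internal width is 150 mm.

A 176×181 base slab with four walls standing on it — an open box. The base is 176 mm wide and the walls are 13 mm thick, so the internal width is 176 − 2 × 13 = 150 mm.


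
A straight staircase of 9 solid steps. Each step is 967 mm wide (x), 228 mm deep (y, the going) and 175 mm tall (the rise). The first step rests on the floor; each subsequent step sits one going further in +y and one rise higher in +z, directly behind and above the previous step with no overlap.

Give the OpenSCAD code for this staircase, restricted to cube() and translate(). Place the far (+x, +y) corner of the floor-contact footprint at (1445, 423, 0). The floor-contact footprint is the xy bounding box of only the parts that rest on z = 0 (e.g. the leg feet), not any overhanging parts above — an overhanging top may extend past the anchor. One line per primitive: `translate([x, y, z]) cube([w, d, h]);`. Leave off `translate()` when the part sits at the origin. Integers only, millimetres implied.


translate([478, 195, 0]) cube([967, 228, 175]);
translate([478, 423, 175]) cube([967, 228, 175]);
translate([478, 651, 350]) cube([967, 228, 175]);
translate([478, 879, 525]) cube([967, 228, 175]);
translate([478, 1107, 700]) cube([967, 228, 175]);
translate([478, 1335, 875]) cube([967, 228, 175]);
translate([478, 1563, 1050]) cube([967, 228, 175]);
translate([478, 1791, 1225]) cube([967, 228, 175]);
translate([478, 2019, 1400]) cube([967, 228, 175]);


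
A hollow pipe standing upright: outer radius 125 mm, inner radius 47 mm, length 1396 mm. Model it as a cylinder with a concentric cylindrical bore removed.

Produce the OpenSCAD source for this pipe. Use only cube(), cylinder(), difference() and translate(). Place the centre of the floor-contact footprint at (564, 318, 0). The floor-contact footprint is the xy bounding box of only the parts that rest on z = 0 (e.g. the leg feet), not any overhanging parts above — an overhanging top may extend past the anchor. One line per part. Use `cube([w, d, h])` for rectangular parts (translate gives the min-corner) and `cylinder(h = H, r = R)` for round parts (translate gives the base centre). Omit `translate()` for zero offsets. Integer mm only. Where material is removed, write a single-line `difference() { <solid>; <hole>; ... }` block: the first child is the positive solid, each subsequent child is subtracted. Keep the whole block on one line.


difference() { translate([564, 318, 0]) cylinder(h = 1396, r = 125); translate([564, 318, 0]) cylinder(h = 1396, r = 47); }


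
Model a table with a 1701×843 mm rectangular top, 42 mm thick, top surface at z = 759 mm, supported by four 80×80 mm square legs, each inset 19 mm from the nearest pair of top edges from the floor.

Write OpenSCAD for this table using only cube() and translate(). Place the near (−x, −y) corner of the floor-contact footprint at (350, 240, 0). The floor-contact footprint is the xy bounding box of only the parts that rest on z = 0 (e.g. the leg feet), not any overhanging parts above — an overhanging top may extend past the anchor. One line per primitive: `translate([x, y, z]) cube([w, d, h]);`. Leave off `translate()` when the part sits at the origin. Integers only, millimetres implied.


// leg_h = 759 - 42 = 717
translate([331, 221, 717]) cube([1701, 843, 42]);
translate([350, 240, 0]) cube([80, 80, 717]);
translate([1933, 240, 0]) cube([80, 80, 717]);
translate([350, 965, 0]) cube([80, 80, 717]);
translate([1933, 965, 0]) cube([80, 80, 717]);


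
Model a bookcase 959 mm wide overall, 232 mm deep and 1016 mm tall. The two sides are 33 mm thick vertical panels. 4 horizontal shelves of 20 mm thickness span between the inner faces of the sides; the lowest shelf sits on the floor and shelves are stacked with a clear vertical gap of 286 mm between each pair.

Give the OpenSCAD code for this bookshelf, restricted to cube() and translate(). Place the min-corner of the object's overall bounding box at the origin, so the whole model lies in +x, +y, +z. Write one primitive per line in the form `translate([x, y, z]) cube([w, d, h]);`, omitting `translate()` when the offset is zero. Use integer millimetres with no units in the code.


cube([33, 232, 1016]);
translate([926, 0, 0]) cube([33, 232, 1016]);
translate([33, 0, 0]) cube([893, 232, 20]);
translate([33, 0, 306]) cube([893, 232, 20]);
translate([33, 0, 612]) cube([893, 232, 20]);
translate([33, 0, 918]) cube([893, 232, 20]);


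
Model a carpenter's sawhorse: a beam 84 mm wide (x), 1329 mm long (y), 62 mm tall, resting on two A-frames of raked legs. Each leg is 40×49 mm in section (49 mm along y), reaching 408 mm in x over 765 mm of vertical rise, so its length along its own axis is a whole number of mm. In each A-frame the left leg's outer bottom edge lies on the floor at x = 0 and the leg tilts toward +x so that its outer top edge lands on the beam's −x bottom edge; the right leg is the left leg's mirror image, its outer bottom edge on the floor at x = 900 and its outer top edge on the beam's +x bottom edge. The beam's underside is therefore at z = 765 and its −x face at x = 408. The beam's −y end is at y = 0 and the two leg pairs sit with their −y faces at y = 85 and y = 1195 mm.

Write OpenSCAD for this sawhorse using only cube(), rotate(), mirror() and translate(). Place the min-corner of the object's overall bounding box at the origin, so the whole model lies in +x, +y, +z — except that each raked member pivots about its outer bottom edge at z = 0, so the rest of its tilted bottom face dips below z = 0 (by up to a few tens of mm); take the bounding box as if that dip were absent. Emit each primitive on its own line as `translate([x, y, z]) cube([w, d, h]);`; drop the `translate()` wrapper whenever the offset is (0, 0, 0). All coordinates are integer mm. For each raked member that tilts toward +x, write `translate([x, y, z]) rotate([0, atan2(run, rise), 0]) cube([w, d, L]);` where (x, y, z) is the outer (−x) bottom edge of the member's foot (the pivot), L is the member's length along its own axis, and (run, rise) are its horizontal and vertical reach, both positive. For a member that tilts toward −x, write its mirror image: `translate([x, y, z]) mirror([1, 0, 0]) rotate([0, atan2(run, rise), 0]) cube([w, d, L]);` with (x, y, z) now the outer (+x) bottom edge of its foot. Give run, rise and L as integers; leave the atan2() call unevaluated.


translate([408, 0, 765]) cube([84, 1329, 62]);
translate([0, 85, 0]) rotate([0, atan2(408, 765), 0]) cube([40, 49, 867]);
translate([900, 85, 0]) mirror([1, 0, 0]) rotate([0, atan2(408, 765), 0]) cube([40, 49, 867]);
translate([0, 1195, 0]) rotate([0, atan2(408, 765), 0]) cube([40, 49, 867]);
translate([900, 1195, 0]) mirror([1, 0, 0]) rotate([0, atan2(408, 765), 0]) cube([40, 49, 867]);
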